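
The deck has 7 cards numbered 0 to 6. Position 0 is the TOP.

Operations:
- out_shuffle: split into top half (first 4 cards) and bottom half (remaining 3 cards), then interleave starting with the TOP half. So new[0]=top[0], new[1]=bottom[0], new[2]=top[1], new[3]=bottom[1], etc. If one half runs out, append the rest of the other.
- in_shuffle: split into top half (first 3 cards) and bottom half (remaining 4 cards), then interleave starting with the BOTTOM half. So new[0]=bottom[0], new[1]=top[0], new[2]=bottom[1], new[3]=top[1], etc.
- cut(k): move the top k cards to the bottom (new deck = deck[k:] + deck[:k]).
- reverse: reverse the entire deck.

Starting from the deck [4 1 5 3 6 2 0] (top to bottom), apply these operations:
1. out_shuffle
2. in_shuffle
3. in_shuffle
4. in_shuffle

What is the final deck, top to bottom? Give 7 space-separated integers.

After op 1 (out_shuffle): [4 6 1 2 5 0 3]
After op 2 (in_shuffle): [2 4 5 6 0 1 3]
After op 3 (in_shuffle): [6 2 0 4 1 5 3]
After op 4 (in_shuffle): [4 6 1 2 5 0 3]

Answer: 4 6 1 2 5 0 3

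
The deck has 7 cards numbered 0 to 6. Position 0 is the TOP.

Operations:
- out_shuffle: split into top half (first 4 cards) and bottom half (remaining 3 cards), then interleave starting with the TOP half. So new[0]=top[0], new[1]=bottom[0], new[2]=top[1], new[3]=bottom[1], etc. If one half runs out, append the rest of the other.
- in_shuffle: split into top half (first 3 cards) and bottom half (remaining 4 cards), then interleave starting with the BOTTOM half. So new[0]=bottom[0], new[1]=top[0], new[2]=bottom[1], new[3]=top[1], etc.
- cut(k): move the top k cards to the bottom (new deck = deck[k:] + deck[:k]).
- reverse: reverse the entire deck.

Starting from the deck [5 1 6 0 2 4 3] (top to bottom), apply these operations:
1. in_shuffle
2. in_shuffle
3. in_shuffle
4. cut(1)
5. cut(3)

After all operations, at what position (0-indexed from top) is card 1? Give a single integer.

After op 1 (in_shuffle): [0 5 2 1 4 6 3]
After op 2 (in_shuffle): [1 0 4 5 6 2 3]
After op 3 (in_shuffle): [5 1 6 0 2 4 3]
After op 4 (cut(1)): [1 6 0 2 4 3 5]
After op 5 (cut(3)): [2 4 3 5 1 6 0]
Card 1 is at position 4.

Answer: 4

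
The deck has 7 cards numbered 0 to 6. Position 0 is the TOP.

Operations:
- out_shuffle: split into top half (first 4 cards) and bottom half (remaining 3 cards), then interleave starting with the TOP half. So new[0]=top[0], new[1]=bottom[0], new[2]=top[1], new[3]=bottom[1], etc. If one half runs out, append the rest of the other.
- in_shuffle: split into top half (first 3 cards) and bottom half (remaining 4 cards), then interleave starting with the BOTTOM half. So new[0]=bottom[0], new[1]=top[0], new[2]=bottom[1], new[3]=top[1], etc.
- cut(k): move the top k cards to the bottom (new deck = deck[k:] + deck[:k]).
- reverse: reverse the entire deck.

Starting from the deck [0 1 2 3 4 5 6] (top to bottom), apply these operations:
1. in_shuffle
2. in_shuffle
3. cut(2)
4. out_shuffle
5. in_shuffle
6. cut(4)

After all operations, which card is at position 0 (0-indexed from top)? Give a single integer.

Answer: 3

Derivation:
After op 1 (in_shuffle): [3 0 4 1 5 2 6]
After op 2 (in_shuffle): [1 3 5 0 2 4 6]
After op 3 (cut(2)): [5 0 2 4 6 1 3]
After op 4 (out_shuffle): [5 6 0 1 2 3 4]
After op 5 (in_shuffle): [1 5 2 6 3 0 4]
After op 6 (cut(4)): [3 0 4 1 5 2 6]
Position 0: card 3.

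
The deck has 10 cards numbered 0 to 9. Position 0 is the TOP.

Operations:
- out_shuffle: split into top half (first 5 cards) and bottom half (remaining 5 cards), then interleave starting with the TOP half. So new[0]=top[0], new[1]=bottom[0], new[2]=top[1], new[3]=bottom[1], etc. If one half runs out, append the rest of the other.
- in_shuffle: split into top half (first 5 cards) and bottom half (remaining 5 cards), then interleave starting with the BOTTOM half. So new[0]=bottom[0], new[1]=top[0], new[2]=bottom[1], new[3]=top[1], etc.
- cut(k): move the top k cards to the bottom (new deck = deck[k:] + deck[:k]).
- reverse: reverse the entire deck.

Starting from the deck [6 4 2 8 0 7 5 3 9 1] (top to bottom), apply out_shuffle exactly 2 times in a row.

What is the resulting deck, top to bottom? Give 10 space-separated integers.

Answer: 6 3 7 8 4 9 5 0 2 1

Derivation:
After op 1 (out_shuffle): [6 7 4 5 2 3 8 9 0 1]
After op 2 (out_shuffle): [6 3 7 8 4 9 5 0 2 1]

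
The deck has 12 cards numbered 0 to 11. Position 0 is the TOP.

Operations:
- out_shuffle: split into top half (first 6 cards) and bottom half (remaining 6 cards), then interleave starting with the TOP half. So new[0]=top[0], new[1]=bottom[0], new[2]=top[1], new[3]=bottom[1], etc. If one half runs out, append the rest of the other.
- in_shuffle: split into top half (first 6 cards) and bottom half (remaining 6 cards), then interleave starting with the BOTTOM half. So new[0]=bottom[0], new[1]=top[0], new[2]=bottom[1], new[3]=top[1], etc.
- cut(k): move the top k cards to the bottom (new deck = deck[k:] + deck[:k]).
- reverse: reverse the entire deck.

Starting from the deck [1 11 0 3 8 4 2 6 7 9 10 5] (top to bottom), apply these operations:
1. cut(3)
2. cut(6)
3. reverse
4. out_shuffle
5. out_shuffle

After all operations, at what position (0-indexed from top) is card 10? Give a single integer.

After op 1 (cut(3)): [3 8 4 2 6 7 9 10 5 1 11 0]
After op 2 (cut(6)): [9 10 5 1 11 0 3 8 4 2 6 7]
After op 3 (reverse): [7 6 2 4 8 3 0 11 1 5 10 9]
After op 4 (out_shuffle): [7 0 6 11 2 1 4 5 8 10 3 9]
After op 5 (out_shuffle): [7 4 0 5 6 8 11 10 2 3 1 9]
Card 10 is at position 7.

Answer: 7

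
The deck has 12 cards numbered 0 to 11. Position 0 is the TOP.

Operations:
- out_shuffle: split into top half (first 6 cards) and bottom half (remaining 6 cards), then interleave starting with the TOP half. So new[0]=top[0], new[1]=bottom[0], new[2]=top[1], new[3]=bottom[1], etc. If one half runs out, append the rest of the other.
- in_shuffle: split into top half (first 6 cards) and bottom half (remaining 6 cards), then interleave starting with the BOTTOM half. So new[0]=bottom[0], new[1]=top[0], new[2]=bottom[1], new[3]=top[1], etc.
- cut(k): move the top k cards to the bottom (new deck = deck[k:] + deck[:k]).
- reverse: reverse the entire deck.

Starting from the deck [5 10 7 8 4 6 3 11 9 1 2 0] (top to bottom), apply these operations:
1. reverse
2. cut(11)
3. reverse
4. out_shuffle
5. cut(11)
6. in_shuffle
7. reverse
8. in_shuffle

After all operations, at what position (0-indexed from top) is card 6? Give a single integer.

Answer: 11

Derivation:
After op 1 (reverse): [0 2 1 9 11 3 6 4 8 7 10 5]
After op 2 (cut(11)): [5 0 2 1 9 11 3 6 4 8 7 10]
After op 3 (reverse): [10 7 8 4 6 3 11 9 1 2 0 5]
After op 4 (out_shuffle): [10 11 7 9 8 1 4 2 6 0 3 5]
After op 5 (cut(11)): [5 10 11 7 9 8 1 4 2 6 0 3]
After op 6 (in_shuffle): [1 5 4 10 2 11 6 7 0 9 3 8]
After op 7 (reverse): [8 3 9 0 7 6 11 2 10 4 5 1]
After op 8 (in_shuffle): [11 8 2 3 10 9 4 0 5 7 1 6]
Card 6 is at position 11.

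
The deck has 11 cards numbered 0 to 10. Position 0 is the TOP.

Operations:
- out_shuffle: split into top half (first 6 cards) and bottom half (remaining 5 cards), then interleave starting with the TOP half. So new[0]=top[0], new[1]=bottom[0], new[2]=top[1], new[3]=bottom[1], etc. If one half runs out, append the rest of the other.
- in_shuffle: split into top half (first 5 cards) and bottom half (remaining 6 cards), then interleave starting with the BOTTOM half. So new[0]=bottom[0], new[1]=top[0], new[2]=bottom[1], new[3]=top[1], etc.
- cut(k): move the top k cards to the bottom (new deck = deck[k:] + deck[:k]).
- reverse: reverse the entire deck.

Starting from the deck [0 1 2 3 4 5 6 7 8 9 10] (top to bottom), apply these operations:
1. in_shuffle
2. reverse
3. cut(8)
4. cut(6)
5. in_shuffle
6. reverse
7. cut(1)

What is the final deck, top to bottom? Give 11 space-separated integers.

Answer: 1 4 7 10 2 5 8 0 3 6 9

Derivation:
After op 1 (in_shuffle): [5 0 6 1 7 2 8 3 9 4 10]
After op 2 (reverse): [10 4 9 3 8 2 7 1 6 0 5]
After op 3 (cut(8)): [6 0 5 10 4 9 3 8 2 7 1]
After op 4 (cut(6)): [3 8 2 7 1 6 0 5 10 4 9]
After op 5 (in_shuffle): [6 3 0 8 5 2 10 7 4 1 9]
After op 6 (reverse): [9 1 4 7 10 2 5 8 0 3 6]
After op 7 (cut(1)): [1 4 7 10 2 5 8 0 3 6 9]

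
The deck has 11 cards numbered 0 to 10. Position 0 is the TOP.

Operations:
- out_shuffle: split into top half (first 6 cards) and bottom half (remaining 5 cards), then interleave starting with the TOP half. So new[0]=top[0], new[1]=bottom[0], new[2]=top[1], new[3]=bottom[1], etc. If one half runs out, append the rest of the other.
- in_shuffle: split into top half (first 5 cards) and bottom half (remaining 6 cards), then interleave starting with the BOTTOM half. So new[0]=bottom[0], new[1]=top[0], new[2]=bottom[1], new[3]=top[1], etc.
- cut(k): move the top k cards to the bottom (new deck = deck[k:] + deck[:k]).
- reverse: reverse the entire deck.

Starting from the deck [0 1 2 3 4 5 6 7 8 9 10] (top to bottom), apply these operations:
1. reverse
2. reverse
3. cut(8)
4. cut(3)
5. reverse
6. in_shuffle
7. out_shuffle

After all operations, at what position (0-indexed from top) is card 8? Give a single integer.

After op 1 (reverse): [10 9 8 7 6 5 4 3 2 1 0]
After op 2 (reverse): [0 1 2 3 4 5 6 7 8 9 10]
After op 3 (cut(8)): [8 9 10 0 1 2 3 4 5 6 7]
After op 4 (cut(3)): [0 1 2 3 4 5 6 7 8 9 10]
After op 5 (reverse): [10 9 8 7 6 5 4 3 2 1 0]
After op 6 (in_shuffle): [5 10 4 9 3 8 2 7 1 6 0]
After op 7 (out_shuffle): [5 2 10 7 4 1 9 6 3 0 8]
Card 8 is at position 10.

Answer: 10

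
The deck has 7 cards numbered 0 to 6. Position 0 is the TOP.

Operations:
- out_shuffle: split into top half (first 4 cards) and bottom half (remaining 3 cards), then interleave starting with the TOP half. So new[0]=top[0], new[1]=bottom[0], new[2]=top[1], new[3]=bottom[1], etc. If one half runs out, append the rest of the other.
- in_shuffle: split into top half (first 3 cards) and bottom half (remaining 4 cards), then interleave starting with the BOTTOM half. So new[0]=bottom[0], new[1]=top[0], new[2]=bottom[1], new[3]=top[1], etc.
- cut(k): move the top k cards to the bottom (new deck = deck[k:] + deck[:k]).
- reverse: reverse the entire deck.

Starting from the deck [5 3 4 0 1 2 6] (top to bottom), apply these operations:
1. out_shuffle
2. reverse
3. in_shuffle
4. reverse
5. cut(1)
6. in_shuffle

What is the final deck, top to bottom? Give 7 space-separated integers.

After op 1 (out_shuffle): [5 1 3 2 4 6 0]
After op 2 (reverse): [0 6 4 2 3 1 5]
After op 3 (in_shuffle): [2 0 3 6 1 4 5]
After op 4 (reverse): [5 4 1 6 3 0 2]
After op 5 (cut(1)): [4 1 6 3 0 2 5]
After op 6 (in_shuffle): [3 4 0 1 2 6 5]

Answer: 3 4 0 1 2 6 5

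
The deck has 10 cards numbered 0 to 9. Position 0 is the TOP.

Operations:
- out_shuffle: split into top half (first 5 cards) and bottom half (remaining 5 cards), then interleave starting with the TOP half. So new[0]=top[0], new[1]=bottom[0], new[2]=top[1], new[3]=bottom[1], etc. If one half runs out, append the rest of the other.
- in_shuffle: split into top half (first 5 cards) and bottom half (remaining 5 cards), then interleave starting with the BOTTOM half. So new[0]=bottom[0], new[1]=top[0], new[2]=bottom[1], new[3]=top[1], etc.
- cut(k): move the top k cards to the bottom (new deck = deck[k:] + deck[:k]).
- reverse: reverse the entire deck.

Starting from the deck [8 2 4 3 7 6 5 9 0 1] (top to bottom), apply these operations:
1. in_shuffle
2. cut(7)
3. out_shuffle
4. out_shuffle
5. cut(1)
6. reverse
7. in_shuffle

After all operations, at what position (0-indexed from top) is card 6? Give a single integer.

After op 1 (in_shuffle): [6 8 5 2 9 4 0 3 1 7]
After op 2 (cut(7)): [3 1 7 6 8 5 2 9 4 0]
After op 3 (out_shuffle): [3 5 1 2 7 9 6 4 8 0]
After op 4 (out_shuffle): [3 9 5 6 1 4 2 8 7 0]
After op 5 (cut(1)): [9 5 6 1 4 2 8 7 0 3]
After op 6 (reverse): [3 0 7 8 2 4 1 6 5 9]
After op 7 (in_shuffle): [4 3 1 0 6 7 5 8 9 2]
Card 6 is at position 4.

Answer: 4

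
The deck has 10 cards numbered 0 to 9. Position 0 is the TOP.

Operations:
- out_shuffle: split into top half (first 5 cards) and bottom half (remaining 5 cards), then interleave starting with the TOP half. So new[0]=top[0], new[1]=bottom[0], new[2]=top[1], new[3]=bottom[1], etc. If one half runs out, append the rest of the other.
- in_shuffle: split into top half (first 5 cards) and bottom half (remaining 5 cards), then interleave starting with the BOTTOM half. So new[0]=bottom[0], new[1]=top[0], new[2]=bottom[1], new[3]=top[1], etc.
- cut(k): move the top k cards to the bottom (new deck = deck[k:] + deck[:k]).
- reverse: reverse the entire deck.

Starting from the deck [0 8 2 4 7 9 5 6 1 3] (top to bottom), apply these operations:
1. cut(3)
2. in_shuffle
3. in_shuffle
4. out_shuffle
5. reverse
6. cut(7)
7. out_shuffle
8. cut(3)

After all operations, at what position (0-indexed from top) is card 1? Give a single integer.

After op 1 (cut(3)): [4 7 9 5 6 1 3 0 8 2]
After op 2 (in_shuffle): [1 4 3 7 0 9 8 5 2 6]
After op 3 (in_shuffle): [9 1 8 4 5 3 2 7 6 0]
After op 4 (out_shuffle): [9 3 1 2 8 7 4 6 5 0]
After op 5 (reverse): [0 5 6 4 7 8 2 1 3 9]
After op 6 (cut(7)): [1 3 9 0 5 6 4 7 8 2]
After op 7 (out_shuffle): [1 6 3 4 9 7 0 8 5 2]
After op 8 (cut(3)): [4 9 7 0 8 5 2 1 6 3]
Card 1 is at position 7.

Answer: 7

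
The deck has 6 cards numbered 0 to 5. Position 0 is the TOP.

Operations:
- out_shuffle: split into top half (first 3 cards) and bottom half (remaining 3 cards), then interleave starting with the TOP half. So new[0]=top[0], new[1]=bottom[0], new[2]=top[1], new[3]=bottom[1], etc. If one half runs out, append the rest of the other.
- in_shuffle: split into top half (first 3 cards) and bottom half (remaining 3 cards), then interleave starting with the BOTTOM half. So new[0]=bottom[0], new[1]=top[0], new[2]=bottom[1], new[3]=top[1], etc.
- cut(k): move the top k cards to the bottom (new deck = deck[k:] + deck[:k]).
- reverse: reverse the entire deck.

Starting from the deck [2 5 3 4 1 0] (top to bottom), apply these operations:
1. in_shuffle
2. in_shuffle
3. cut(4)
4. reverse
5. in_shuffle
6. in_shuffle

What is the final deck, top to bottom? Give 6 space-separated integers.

After op 1 (in_shuffle): [4 2 1 5 0 3]
After op 2 (in_shuffle): [5 4 0 2 3 1]
After op 3 (cut(4)): [3 1 5 4 0 2]
After op 4 (reverse): [2 0 4 5 1 3]
After op 5 (in_shuffle): [5 2 1 0 3 4]
After op 6 (in_shuffle): [0 5 3 2 4 1]

Answer: 0 5 3 2 4 1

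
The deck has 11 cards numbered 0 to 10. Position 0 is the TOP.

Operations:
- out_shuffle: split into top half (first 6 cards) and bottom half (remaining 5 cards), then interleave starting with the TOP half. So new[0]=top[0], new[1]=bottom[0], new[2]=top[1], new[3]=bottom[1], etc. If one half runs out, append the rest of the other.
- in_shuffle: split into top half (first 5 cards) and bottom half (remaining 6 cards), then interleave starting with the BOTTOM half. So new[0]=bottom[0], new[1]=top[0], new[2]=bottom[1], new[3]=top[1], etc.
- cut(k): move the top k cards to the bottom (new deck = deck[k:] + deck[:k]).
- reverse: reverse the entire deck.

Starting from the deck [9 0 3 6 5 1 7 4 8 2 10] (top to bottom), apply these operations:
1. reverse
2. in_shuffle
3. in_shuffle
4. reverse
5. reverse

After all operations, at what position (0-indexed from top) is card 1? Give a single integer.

Answer: 1

Derivation:
After op 1 (reverse): [10 2 8 4 7 1 5 6 3 0 9]
After op 2 (in_shuffle): [1 10 5 2 6 8 3 4 0 7 9]
After op 3 (in_shuffle): [8 1 3 10 4 5 0 2 7 6 9]
After op 4 (reverse): [9 6 7 2 0 5 4 10 3 1 8]
After op 5 (reverse): [8 1 3 10 4 5 0 2 7 6 9]
Card 1 is at position 1.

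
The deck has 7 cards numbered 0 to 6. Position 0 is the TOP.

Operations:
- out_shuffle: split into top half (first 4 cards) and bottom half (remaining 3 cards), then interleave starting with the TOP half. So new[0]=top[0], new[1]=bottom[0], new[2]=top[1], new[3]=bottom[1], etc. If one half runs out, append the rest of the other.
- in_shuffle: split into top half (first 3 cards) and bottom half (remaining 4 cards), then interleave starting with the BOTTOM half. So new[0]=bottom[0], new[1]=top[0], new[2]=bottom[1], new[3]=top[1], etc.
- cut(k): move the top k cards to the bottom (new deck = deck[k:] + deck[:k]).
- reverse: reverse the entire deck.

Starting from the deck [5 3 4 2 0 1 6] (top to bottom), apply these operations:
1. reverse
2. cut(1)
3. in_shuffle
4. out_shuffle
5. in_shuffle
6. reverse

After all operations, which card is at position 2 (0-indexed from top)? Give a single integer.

Answer: 6

Derivation:
After op 1 (reverse): [6 1 0 2 4 3 5]
After op 2 (cut(1)): [1 0 2 4 3 5 6]
After op 3 (in_shuffle): [4 1 3 0 5 2 6]
After op 4 (out_shuffle): [4 5 1 2 3 6 0]
After op 5 (in_shuffle): [2 4 3 5 6 1 0]
After op 6 (reverse): [0 1 6 5 3 4 2]
Position 2: card 6.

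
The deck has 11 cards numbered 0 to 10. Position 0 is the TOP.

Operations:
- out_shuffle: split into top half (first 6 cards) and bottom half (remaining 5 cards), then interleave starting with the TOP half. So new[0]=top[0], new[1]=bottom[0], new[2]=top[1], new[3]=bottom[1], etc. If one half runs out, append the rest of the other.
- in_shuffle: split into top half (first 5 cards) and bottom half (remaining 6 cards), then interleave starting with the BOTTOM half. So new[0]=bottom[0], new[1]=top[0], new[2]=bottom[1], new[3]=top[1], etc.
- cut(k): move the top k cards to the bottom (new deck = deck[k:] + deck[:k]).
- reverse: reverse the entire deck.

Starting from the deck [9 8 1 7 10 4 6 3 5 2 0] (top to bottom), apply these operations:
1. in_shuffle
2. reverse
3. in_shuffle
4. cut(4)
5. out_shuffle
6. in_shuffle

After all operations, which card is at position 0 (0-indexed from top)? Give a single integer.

Answer: 0

Derivation:
After op 1 (in_shuffle): [4 9 6 8 3 1 5 7 2 10 0]
After op 2 (reverse): [0 10 2 7 5 1 3 8 6 9 4]
After op 3 (in_shuffle): [1 0 3 10 8 2 6 7 9 5 4]
After op 4 (cut(4)): [8 2 6 7 9 5 4 1 0 3 10]
After op 5 (out_shuffle): [8 4 2 1 6 0 7 3 9 10 5]
After op 6 (in_shuffle): [0 8 7 4 3 2 9 1 10 6 5]
Position 0: card 0.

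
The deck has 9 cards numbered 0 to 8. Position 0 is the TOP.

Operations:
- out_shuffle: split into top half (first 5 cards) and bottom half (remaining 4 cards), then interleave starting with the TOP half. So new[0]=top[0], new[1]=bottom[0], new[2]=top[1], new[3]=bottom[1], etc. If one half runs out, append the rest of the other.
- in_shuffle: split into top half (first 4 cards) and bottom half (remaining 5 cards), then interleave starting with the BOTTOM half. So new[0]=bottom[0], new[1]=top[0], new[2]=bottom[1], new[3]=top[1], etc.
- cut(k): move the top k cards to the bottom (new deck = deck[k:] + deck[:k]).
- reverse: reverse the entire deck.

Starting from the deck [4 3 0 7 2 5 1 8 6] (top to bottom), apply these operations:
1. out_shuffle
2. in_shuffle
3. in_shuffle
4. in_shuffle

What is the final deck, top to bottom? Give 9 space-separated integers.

After op 1 (out_shuffle): [4 5 3 1 0 8 7 6 2]
After op 2 (in_shuffle): [0 4 8 5 7 3 6 1 2]
After op 3 (in_shuffle): [7 0 3 4 6 8 1 5 2]
After op 4 (in_shuffle): [6 7 8 0 1 3 5 4 2]

Answer: 6 7 8 0 1 3 5 4 2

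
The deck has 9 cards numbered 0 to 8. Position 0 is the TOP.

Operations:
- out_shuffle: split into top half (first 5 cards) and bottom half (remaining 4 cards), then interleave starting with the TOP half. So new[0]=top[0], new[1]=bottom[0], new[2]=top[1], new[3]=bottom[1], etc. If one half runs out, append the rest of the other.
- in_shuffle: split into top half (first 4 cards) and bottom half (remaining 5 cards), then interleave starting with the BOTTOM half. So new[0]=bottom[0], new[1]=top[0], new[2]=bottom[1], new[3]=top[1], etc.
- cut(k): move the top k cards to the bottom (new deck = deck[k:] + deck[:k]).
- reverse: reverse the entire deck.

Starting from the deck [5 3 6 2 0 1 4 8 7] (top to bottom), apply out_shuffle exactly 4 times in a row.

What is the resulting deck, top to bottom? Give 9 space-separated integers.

Answer: 5 0 7 2 8 6 4 3 1

Derivation:
After op 1 (out_shuffle): [5 1 3 4 6 8 2 7 0]
After op 2 (out_shuffle): [5 8 1 2 3 7 4 0 6]
After op 3 (out_shuffle): [5 7 8 4 1 0 2 6 3]
After op 4 (out_shuffle): [5 0 7 2 8 6 4 3 1]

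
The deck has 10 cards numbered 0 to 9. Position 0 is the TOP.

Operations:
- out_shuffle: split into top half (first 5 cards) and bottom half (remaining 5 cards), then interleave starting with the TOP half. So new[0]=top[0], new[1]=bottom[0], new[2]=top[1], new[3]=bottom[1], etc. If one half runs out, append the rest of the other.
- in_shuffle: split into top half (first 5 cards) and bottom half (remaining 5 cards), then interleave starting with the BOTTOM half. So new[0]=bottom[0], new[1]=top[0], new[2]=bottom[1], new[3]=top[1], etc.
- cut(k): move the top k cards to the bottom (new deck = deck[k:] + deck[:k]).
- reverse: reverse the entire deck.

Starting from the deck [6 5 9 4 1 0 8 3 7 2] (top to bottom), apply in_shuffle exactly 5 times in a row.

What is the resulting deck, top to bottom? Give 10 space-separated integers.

After op 1 (in_shuffle): [0 6 8 5 3 9 7 4 2 1]
After op 2 (in_shuffle): [9 0 7 6 4 8 2 5 1 3]
After op 3 (in_shuffle): [8 9 2 0 5 7 1 6 3 4]
After op 4 (in_shuffle): [7 8 1 9 6 2 3 0 4 5]
After op 5 (in_shuffle): [2 7 3 8 0 1 4 9 5 6]

Answer: 2 7 3 8 0 1 4 9 5 6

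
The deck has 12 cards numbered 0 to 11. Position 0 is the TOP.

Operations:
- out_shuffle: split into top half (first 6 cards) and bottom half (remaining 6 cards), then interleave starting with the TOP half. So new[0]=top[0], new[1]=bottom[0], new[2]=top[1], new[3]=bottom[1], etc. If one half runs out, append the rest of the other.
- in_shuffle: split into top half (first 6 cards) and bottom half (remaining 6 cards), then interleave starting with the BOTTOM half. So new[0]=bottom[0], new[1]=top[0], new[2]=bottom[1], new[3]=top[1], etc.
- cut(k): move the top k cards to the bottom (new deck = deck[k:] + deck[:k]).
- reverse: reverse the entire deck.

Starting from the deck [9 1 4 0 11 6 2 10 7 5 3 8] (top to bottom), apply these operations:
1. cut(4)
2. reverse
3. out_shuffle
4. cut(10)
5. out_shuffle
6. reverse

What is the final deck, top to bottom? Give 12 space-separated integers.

After op 1 (cut(4)): [11 6 2 10 7 5 3 8 9 1 4 0]
After op 2 (reverse): [0 4 1 9 8 3 5 7 10 2 6 11]
After op 3 (out_shuffle): [0 5 4 7 1 10 9 2 8 6 3 11]
After op 4 (cut(10)): [3 11 0 5 4 7 1 10 9 2 8 6]
After op 5 (out_shuffle): [3 1 11 10 0 9 5 2 4 8 7 6]
After op 6 (reverse): [6 7 8 4 2 5 9 0 10 11 1 3]

Answer: 6 7 8 4 2 5 9 0 10 11 1 3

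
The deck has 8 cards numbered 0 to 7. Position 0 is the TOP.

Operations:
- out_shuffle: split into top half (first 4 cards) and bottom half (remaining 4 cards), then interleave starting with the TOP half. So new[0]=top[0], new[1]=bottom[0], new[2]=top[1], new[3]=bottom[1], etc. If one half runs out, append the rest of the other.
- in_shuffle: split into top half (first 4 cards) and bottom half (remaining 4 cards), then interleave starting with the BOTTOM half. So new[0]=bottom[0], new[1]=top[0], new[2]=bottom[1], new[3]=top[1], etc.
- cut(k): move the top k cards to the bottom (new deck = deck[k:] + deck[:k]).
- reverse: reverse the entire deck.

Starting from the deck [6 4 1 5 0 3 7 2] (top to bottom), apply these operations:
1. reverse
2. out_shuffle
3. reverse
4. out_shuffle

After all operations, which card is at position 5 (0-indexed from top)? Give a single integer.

Answer: 5

Derivation:
After op 1 (reverse): [2 7 3 0 5 1 4 6]
After op 2 (out_shuffle): [2 5 7 1 3 4 0 6]
After op 3 (reverse): [6 0 4 3 1 7 5 2]
After op 4 (out_shuffle): [6 1 0 7 4 5 3 2]
Position 5: card 5.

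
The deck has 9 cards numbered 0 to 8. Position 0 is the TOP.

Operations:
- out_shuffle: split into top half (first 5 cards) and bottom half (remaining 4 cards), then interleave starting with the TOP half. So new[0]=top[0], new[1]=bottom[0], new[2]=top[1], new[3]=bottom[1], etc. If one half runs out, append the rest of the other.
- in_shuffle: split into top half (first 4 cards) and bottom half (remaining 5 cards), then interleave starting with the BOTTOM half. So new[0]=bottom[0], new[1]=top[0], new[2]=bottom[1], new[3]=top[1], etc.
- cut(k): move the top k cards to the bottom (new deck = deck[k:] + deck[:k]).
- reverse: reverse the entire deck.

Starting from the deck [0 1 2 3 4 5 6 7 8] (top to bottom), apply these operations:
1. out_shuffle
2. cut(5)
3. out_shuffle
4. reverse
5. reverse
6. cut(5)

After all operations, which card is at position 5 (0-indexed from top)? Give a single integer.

After op 1 (out_shuffle): [0 5 1 6 2 7 3 8 4]
After op 2 (cut(5)): [7 3 8 4 0 5 1 6 2]
After op 3 (out_shuffle): [7 5 3 1 8 6 4 2 0]
After op 4 (reverse): [0 2 4 6 8 1 3 5 7]
After op 5 (reverse): [7 5 3 1 8 6 4 2 0]
After op 6 (cut(5)): [6 4 2 0 7 5 3 1 8]
Position 5: card 5.

Answer: 5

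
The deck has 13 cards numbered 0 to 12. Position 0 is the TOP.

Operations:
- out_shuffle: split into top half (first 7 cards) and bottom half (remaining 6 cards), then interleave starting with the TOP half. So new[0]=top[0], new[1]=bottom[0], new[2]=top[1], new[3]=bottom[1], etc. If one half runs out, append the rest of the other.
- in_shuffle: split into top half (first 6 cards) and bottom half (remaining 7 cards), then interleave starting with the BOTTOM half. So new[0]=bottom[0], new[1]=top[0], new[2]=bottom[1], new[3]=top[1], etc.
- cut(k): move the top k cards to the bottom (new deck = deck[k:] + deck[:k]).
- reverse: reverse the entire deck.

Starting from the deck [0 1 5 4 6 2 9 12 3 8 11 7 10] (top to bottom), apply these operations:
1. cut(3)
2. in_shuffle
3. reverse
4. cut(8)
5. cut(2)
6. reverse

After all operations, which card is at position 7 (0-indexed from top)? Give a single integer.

Answer: 1

Derivation:
After op 1 (cut(3)): [4 6 2 9 12 3 8 11 7 10 0 1 5]
After op 2 (in_shuffle): [8 4 11 6 7 2 10 9 0 12 1 3 5]
After op 3 (reverse): [5 3 1 12 0 9 10 2 7 6 11 4 8]
After op 4 (cut(8)): [7 6 11 4 8 5 3 1 12 0 9 10 2]
After op 5 (cut(2)): [11 4 8 5 3 1 12 0 9 10 2 7 6]
After op 6 (reverse): [6 7 2 10 9 0 12 1 3 5 8 4 11]
Position 7: card 1.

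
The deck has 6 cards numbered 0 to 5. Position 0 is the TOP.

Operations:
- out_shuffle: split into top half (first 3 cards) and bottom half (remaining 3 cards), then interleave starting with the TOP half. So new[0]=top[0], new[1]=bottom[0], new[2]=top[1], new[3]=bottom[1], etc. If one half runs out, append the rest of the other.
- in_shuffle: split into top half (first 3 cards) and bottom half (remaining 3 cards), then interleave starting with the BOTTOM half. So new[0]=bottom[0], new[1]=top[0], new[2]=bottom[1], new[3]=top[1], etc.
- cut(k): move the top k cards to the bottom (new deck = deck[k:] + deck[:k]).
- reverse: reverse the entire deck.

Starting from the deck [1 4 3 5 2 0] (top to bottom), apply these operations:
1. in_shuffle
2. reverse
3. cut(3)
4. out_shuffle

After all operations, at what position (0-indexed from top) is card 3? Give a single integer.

After op 1 (in_shuffle): [5 1 2 4 0 3]
After op 2 (reverse): [3 0 4 2 1 5]
After op 3 (cut(3)): [2 1 5 3 0 4]
After op 4 (out_shuffle): [2 3 1 0 5 4]
Card 3 is at position 1.

Answer: 1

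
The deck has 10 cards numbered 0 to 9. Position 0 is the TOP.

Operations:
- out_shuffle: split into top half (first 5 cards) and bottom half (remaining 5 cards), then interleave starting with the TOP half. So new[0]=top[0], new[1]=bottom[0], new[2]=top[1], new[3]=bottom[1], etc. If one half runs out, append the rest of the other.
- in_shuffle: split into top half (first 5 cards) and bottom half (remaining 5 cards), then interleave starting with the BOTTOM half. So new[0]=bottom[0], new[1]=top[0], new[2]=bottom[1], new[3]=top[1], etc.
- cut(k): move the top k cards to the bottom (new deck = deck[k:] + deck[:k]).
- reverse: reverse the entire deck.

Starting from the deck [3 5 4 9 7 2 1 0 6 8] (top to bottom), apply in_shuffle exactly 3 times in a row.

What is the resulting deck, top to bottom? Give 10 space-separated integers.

Answer: 1 4 8 2 5 6 7 3 0 9

Derivation:
After op 1 (in_shuffle): [2 3 1 5 0 4 6 9 8 7]
After op 2 (in_shuffle): [4 2 6 3 9 1 8 5 7 0]
After op 3 (in_shuffle): [1 4 8 2 5 6 7 3 0 9]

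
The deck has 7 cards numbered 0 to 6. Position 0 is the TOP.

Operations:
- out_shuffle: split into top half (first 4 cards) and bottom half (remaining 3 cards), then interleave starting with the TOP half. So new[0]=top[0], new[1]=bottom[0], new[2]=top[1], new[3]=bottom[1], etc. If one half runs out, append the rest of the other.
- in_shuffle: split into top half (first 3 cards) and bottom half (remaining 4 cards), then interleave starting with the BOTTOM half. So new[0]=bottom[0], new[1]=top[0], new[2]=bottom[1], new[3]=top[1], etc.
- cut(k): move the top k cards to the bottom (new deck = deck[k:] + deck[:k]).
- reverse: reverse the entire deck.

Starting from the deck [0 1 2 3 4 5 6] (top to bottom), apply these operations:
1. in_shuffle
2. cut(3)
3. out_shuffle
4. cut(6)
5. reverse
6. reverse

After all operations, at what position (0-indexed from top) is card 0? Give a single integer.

Answer: 4

Derivation:
After op 1 (in_shuffle): [3 0 4 1 5 2 6]
After op 2 (cut(3)): [1 5 2 6 3 0 4]
After op 3 (out_shuffle): [1 3 5 0 2 4 6]
After op 4 (cut(6)): [6 1 3 5 0 2 4]
After op 5 (reverse): [4 2 0 5 3 1 6]
After op 6 (reverse): [6 1 3 5 0 2 4]
Card 0 is at position 4.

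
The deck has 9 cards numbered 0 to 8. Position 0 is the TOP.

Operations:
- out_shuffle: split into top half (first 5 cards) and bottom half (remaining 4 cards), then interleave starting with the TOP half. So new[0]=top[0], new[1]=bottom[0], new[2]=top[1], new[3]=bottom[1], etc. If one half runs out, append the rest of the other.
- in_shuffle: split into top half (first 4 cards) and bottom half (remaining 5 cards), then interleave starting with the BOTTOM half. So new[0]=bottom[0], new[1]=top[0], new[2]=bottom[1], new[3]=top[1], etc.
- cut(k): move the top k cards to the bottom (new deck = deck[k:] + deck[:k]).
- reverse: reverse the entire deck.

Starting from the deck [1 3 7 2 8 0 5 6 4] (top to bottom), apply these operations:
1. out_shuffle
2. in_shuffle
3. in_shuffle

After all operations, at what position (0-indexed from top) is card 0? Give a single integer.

After op 1 (out_shuffle): [1 0 3 5 7 6 2 4 8]
After op 2 (in_shuffle): [7 1 6 0 2 3 4 5 8]
After op 3 (in_shuffle): [2 7 3 1 4 6 5 0 8]
Card 0 is at position 7.

Answer: 7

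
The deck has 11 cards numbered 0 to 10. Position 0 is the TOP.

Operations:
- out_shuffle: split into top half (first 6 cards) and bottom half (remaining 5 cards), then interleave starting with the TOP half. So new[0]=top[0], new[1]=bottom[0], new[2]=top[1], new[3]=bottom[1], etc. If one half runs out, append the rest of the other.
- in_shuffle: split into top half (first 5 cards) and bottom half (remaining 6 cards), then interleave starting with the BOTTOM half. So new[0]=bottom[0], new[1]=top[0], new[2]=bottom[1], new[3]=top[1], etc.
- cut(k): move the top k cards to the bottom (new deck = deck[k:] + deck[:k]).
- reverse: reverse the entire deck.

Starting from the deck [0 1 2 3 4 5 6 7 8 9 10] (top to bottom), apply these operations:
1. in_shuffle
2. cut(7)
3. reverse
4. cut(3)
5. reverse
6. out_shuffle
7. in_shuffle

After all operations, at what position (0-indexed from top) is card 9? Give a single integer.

Answer: 6

Derivation:
After op 1 (in_shuffle): [5 0 6 1 7 2 8 3 9 4 10]
After op 2 (cut(7)): [3 9 4 10 5 0 6 1 7 2 8]
After op 3 (reverse): [8 2 7 1 6 0 5 10 4 9 3]
After op 4 (cut(3)): [1 6 0 5 10 4 9 3 8 2 7]
After op 5 (reverse): [7 2 8 3 9 4 10 5 0 6 1]
After op 6 (out_shuffle): [7 10 2 5 8 0 3 6 9 1 4]
After op 7 (in_shuffle): [0 7 3 10 6 2 9 5 1 8 4]
Card 9 is at position 6.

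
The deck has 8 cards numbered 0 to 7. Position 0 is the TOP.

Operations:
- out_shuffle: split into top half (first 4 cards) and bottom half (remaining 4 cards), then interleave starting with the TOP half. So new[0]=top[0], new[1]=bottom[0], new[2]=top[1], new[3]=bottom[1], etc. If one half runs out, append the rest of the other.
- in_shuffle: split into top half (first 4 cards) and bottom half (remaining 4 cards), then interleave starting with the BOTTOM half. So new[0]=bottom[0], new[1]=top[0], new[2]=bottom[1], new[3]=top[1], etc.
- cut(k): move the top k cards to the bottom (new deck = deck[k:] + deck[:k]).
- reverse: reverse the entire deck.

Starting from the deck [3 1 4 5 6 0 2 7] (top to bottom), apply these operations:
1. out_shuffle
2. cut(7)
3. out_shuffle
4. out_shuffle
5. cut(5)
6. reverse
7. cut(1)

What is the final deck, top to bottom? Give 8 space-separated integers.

After op 1 (out_shuffle): [3 6 1 0 4 2 5 7]
After op 2 (cut(7)): [7 3 6 1 0 4 2 5]
After op 3 (out_shuffle): [7 0 3 4 6 2 1 5]
After op 4 (out_shuffle): [7 6 0 2 3 1 4 5]
After op 5 (cut(5)): [1 4 5 7 6 0 2 3]
After op 6 (reverse): [3 2 0 6 7 5 4 1]
After op 7 (cut(1)): [2 0 6 7 5 4 1 3]

Answer: 2 0 6 7 5 4 1 3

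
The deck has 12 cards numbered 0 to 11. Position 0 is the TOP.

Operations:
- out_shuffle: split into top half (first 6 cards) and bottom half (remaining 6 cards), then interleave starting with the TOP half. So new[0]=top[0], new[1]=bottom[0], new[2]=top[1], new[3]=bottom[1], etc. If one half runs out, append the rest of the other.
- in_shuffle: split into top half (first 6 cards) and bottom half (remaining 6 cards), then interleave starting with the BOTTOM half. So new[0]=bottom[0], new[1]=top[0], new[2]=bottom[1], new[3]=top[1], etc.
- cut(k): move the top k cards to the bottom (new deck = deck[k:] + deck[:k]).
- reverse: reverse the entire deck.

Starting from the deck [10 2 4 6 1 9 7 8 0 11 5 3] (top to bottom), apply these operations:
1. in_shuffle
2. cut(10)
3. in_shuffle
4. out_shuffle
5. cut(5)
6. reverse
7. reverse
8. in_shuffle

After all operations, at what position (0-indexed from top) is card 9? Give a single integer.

After op 1 (in_shuffle): [7 10 8 2 0 4 11 6 5 1 3 9]
After op 2 (cut(10)): [3 9 7 10 8 2 0 4 11 6 5 1]
After op 3 (in_shuffle): [0 3 4 9 11 7 6 10 5 8 1 2]
After op 4 (out_shuffle): [0 6 3 10 4 5 9 8 11 1 7 2]
After op 5 (cut(5)): [5 9 8 11 1 7 2 0 6 3 10 4]
After op 6 (reverse): [4 10 3 6 0 2 7 1 11 8 9 5]
After op 7 (reverse): [5 9 8 11 1 7 2 0 6 3 10 4]
After op 8 (in_shuffle): [2 5 0 9 6 8 3 11 10 1 4 7]
Card 9 is at position 3.

Answer: 3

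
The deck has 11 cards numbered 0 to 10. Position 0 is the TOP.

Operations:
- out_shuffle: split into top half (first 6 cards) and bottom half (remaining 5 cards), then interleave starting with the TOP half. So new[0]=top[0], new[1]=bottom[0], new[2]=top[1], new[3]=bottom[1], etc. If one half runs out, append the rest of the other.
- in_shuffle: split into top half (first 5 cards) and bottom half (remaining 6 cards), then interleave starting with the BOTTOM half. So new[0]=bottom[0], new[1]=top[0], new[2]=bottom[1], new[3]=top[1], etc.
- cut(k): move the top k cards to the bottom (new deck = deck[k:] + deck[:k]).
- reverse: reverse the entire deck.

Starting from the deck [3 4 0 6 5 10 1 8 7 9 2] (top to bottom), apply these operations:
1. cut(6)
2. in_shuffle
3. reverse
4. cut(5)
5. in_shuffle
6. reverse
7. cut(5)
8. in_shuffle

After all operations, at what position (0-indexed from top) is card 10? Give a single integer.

Answer: 7

Derivation:
After op 1 (cut(6)): [1 8 7 9 2 3 4 0 6 5 10]
After op 2 (in_shuffle): [3 1 4 8 0 7 6 9 5 2 10]
After op 3 (reverse): [10 2 5 9 6 7 0 8 4 1 3]
After op 4 (cut(5)): [7 0 8 4 1 3 10 2 5 9 6]
After op 5 (in_shuffle): [3 7 10 0 2 8 5 4 9 1 6]
After op 6 (reverse): [6 1 9 4 5 8 2 0 10 7 3]
After op 7 (cut(5)): [8 2 0 10 7 3 6 1 9 4 5]
After op 8 (in_shuffle): [3 8 6 2 1 0 9 10 4 7 5]
Card 10 is at position 7.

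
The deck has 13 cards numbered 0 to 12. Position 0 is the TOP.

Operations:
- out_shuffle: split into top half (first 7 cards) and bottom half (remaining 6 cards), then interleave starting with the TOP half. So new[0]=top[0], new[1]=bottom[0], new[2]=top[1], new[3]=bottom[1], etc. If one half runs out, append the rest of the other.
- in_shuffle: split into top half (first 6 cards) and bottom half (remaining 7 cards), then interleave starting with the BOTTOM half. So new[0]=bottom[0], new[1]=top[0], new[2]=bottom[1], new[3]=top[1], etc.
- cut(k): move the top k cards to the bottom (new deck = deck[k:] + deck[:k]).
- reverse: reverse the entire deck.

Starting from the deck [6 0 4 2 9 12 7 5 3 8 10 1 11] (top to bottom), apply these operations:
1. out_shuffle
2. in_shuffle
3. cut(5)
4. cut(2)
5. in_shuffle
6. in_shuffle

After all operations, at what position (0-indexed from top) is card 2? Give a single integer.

After op 1 (out_shuffle): [6 5 0 3 4 8 2 10 9 1 12 11 7]
After op 2 (in_shuffle): [2 6 10 5 9 0 1 3 12 4 11 8 7]
After op 3 (cut(5)): [0 1 3 12 4 11 8 7 2 6 10 5 9]
After op 4 (cut(2)): [3 12 4 11 8 7 2 6 10 5 9 0 1]
After op 5 (in_shuffle): [2 3 6 12 10 4 5 11 9 8 0 7 1]
After op 6 (in_shuffle): [5 2 11 3 9 6 8 12 0 10 7 4 1]
Card 2 is at position 1.

Answer: 1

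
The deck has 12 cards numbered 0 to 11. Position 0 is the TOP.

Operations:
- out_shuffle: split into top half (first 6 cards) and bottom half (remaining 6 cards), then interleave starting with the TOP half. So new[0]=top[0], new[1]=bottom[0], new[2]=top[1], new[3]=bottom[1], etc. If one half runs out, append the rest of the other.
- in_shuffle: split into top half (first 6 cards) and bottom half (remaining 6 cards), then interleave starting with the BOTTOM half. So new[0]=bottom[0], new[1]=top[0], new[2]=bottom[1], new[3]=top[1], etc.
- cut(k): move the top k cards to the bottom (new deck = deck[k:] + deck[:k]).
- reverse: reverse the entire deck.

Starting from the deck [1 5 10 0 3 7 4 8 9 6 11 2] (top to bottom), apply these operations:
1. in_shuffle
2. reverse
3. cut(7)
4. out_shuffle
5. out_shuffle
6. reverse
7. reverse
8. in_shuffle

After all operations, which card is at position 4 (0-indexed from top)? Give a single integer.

Answer: 8

Derivation:
After op 1 (in_shuffle): [4 1 8 5 9 10 6 0 11 3 2 7]
After op 2 (reverse): [7 2 3 11 0 6 10 9 5 8 1 4]
After op 3 (cut(7)): [9 5 8 1 4 7 2 3 11 0 6 10]
After op 4 (out_shuffle): [9 2 5 3 8 11 1 0 4 6 7 10]
After op 5 (out_shuffle): [9 1 2 0 5 4 3 6 8 7 11 10]
After op 6 (reverse): [10 11 7 8 6 3 4 5 0 2 1 9]
After op 7 (reverse): [9 1 2 0 5 4 3 6 8 7 11 10]
After op 8 (in_shuffle): [3 9 6 1 8 2 7 0 11 5 10 4]
Position 4: card 8.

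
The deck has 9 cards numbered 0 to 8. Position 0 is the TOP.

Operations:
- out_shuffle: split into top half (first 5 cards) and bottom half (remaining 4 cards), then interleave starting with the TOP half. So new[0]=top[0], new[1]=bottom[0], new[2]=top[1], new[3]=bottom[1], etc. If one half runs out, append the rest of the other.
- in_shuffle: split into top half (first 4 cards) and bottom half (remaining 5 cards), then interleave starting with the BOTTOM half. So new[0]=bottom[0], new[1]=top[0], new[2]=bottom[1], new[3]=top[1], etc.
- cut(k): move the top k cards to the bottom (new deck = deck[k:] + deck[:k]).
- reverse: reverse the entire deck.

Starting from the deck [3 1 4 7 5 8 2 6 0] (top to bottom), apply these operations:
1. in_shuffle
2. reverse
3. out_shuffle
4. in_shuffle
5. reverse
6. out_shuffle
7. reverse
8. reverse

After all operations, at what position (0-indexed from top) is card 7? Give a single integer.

Answer: 6

Derivation:
After op 1 (in_shuffle): [5 3 8 1 2 4 6 7 0]
After op 2 (reverse): [0 7 6 4 2 1 8 3 5]
After op 3 (out_shuffle): [0 1 7 8 6 3 4 5 2]
After op 4 (in_shuffle): [6 0 3 1 4 7 5 8 2]
After op 5 (reverse): [2 8 5 7 4 1 3 0 6]
After op 6 (out_shuffle): [2 1 8 3 5 0 7 6 4]
After op 7 (reverse): [4 6 7 0 5 3 8 1 2]
After op 8 (reverse): [2 1 8 3 5 0 7 6 4]
Card 7 is at position 6.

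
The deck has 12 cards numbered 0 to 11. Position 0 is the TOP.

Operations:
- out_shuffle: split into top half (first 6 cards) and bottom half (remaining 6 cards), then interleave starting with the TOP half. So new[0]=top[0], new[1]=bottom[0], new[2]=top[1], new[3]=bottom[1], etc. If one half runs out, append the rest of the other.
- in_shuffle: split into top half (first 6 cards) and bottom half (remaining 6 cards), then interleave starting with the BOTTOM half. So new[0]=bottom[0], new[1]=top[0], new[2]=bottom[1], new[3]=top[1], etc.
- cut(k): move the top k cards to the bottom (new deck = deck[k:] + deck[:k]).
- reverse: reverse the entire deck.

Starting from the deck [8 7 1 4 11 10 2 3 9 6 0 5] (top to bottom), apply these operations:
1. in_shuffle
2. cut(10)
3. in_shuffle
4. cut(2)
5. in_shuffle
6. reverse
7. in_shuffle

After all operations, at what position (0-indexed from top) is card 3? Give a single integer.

Answer: 6

Derivation:
After op 1 (in_shuffle): [2 8 3 7 9 1 6 4 0 11 5 10]
After op 2 (cut(10)): [5 10 2 8 3 7 9 1 6 4 0 11]
After op 3 (in_shuffle): [9 5 1 10 6 2 4 8 0 3 11 7]
After op 4 (cut(2)): [1 10 6 2 4 8 0 3 11 7 9 5]
After op 5 (in_shuffle): [0 1 3 10 11 6 7 2 9 4 5 8]
After op 6 (reverse): [8 5 4 9 2 7 6 11 10 3 1 0]
After op 7 (in_shuffle): [6 8 11 5 10 4 3 9 1 2 0 7]
Card 3 is at position 6.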